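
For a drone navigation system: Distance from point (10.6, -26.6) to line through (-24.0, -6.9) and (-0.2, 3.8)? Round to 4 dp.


|cross product| = 839.08
|line direction| = sqrt(680.93) = 26.0946
Distance = 839.08/sqrt(680.93) = 32.1553

32.1553


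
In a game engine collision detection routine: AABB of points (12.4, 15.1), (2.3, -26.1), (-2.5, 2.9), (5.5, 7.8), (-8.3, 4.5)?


x range: [-8.3, 12.4]
y range: [-26.1, 15.1]
Bounding box: (-8.3,-26.1) to (12.4,15.1)

(-8.3,-26.1) to (12.4,15.1)


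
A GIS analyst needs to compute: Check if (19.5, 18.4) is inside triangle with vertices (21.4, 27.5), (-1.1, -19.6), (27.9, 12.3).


Cross products: AB x AP = 115.26, BC x BP = 444.86, CA x CP = 88.03
All same sign? yes

Yes, inside


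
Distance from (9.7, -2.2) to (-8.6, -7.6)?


dx=-18.3, dy=-5.4
d^2 = (-18.3)^2 + (-5.4)^2 = 364.05
d = sqrt(364.05) = 19.0801

19.0801


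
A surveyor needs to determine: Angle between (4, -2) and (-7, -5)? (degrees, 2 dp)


u.v = -18, |u| = sqrt(20) = 4.4721, |v| = sqrt(74) = 8.6023
cos(theta) = u.v/(|u||v|) = -18/sqrt(1480) = -0.467888
theta = acos(-0.467888) = 117.9 degrees

117.9 degrees


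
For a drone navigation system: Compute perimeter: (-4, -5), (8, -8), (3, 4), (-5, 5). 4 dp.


Sides: (-4, -5)->(8, -8): sqrt(153) = 12.369317, (8, -8)->(3, 4): sqrt(169) = 13, (3, 4)->(-5, 5): sqrt(65) = 8.062258, (-5, 5)->(-4, -5): sqrt(101) = 10.049876
Sum = 43.481451
Perimeter = 43.4815

43.4815


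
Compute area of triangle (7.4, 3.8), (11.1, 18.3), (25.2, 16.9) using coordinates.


Area = |x_A(y_B-y_C) + x_B(y_C-y_A) + x_C(y_A-y_B)|/2
= |10.36 + 145.41 + (-365.4)|/2
= 209.63/2 = 104.815

104.815


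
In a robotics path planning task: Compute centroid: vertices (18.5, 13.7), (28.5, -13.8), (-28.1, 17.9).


Centroid = ((x_A+x_B+x_C)/3, (y_A+y_B+y_C)/3)
= ((18.5+28.5+(-28.1))/3, (13.7+(-13.8)+17.9)/3)
= (6.3, 5.9333)

(6.3, 5.9333)


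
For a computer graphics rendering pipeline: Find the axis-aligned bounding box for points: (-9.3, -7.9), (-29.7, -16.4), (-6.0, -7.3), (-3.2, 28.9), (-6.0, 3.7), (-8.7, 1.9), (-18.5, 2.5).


x range: [-29.7, -3.2]
y range: [-16.4, 28.9]
Bounding box: (-29.7,-16.4) to (-3.2,28.9)

(-29.7,-16.4) to (-3.2,28.9)


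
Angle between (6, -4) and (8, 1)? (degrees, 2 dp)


u.v = 44, |u| = sqrt(52) = 7.2111, |v| = sqrt(65) = 8.0623
cos(theta) = u.v/(|u||v|) = 44/sqrt(3380) = 0.756823
theta = acos(0.756823) = 40.82 degrees

40.82 degrees


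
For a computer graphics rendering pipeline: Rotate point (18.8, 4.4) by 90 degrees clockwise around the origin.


90° CW: (x,y) -> (y, -x)
(18.8,4.4) -> (4.4, -18.8)

(4.4, -18.8)


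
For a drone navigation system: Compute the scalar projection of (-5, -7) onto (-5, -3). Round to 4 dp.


u.v = 46, |v| = sqrt(34) = 5.831
Scalar projection = u.v / |v| = 46 / sqrt(34) = 7.8889

7.8889


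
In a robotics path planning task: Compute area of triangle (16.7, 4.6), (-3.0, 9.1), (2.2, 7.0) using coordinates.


Area = |x_A(y_B-y_C) + x_B(y_C-y_A) + x_C(y_A-y_B)|/2
= |35.07 + (-7.2) + (-9.9)|/2
= 17.97/2 = 8.985

8.985


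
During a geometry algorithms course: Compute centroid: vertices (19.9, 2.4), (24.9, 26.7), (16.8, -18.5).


Centroid = ((x_A+x_B+x_C)/3, (y_A+y_B+y_C)/3)
= ((19.9+24.9+16.8)/3, (2.4+26.7+(-18.5))/3)
= (20.5333, 3.5333)

(20.5333, 3.5333)


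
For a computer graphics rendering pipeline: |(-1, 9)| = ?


|u| = sqrt((-1)^2 + 9^2) = sqrt(82) = 9.0554

9.0554


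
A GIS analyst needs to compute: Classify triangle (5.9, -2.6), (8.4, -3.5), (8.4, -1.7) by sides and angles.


Side lengths squared: AB^2=7.06, BC^2=3.24, CA^2=7.06
Sorted: [3.24, 7.06, 7.06]
By sides: Isosceles, By angles: Acute

Isosceles, Acute


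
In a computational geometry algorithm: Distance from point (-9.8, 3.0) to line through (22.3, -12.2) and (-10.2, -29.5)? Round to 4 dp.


|cross product| = 1049.33
|line direction| = sqrt(1355.54) = 36.8177
Distance = 1049.33/sqrt(1355.54) = 28.5007

28.5007


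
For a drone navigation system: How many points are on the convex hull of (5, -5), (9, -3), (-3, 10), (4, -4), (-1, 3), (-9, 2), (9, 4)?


Convex hull vertices (CCW): (-9, 2), (5, -5), (9, -3), (9, 4), (-3, 10)
Count = 5

5


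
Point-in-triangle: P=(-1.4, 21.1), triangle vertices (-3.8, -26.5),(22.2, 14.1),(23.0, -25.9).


Cross products: AB x AP = 1140.16, BC x BP = -938.4, CA x CP = -1274.24
All same sign? no

No, outside


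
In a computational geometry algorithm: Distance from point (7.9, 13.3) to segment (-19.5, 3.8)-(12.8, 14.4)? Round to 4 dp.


Project P onto AB: t = 0.853 (clamped to [0,1])
Closest point on segment: (8.0505, 12.8413)
Distance: 0.4827

0.4827


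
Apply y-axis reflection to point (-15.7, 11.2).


Reflection over y-axis: (x,y) -> (-x,y)
(-15.7, 11.2) -> (15.7, 11.2)

(15.7, 11.2)


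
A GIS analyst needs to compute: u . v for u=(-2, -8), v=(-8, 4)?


u . v = u_x*v_x + u_y*v_y = (-2)*(-8) + (-8)*4
= 16 + (-32) = -16

-16


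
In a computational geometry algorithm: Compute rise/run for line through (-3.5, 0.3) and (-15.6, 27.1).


slope = (y2-y1)/(x2-x1) = (27.1-0.3)/((-15.6)-(-3.5)) = 26.8/(-12.1) = -2.2149

-2.2149


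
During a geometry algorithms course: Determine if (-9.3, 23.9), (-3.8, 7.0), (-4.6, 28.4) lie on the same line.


Cross product: ((-3.8)-(-9.3))*(28.4-23.9) - (7-23.9)*((-4.6)-(-9.3))
= 104.18

No, not collinear


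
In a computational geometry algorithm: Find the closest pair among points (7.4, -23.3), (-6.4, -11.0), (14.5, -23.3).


d(P0,P1) = 18.4859, d(P0,P2) = 7.1, d(P1,P2) = 24.2508
Closest: P0 and P2

Closest pair: (7.4, -23.3) and (14.5, -23.3), distance = 7.1


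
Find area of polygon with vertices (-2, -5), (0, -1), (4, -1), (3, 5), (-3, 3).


Shoelace sum: ((-2)*(-1) - 0*(-5)) + (0*(-1) - 4*(-1)) + (4*5 - 3*(-1)) + (3*3 - (-3)*5) + ((-3)*(-5) - (-2)*3)
= 74
Area = |74|/2 = 37

37


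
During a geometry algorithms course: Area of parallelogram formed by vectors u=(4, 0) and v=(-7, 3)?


|u x v| = |4*3 - 0*(-7)|
= |12 - 0| = 12

12


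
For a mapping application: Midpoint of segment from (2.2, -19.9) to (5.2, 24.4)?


M = ((2.2+5.2)/2, ((-19.9)+24.4)/2)
= (3.7, 2.25)

(3.7, 2.25)


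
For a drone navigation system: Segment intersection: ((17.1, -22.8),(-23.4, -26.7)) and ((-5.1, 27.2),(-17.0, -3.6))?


Cross products: d1=1278.76, d2=77.77, d3=-2111.58, d4=-910.59
d1*d2 < 0 and d3*d4 < 0? no

No, they don't intersect


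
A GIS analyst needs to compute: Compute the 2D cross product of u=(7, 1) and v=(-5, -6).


u x v = u_x*v_y - u_y*v_x = 7*(-6) - 1*(-5)
= (-42) - (-5) = -37

-37


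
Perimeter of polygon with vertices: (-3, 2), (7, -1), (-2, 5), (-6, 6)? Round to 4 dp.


Sides: (-3, 2)->(7, -1): sqrt(109) = 10.440307, (7, -1)->(-2, 5): sqrt(117) = 10.816654, (-2, 5)->(-6, 6): sqrt(17) = 4.123106, (-6, 6)->(-3, 2): sqrt(25) = 5
Sum = 30.380067
Perimeter = 30.3801

30.3801


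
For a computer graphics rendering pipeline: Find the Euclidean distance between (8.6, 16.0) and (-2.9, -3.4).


dx=-11.5, dy=-19.4
d^2 = (-11.5)^2 + (-19.4)^2 = 508.61
d = sqrt(508.61) = 22.5524

22.5524


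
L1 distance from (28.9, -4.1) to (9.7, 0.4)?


|28.9-9.7| + |(-4.1)-0.4| = 19.2 + 4.5 = 23.7

23.7


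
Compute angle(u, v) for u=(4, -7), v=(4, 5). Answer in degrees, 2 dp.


u.v = -19, |u| = sqrt(65) = 8.0623, |v| = sqrt(41) = 6.4031
cos(theta) = u.v/(|u||v|) = -19/sqrt(2665) = -0.368048
theta = acos(-0.368048) = 111.6 degrees

111.6 degrees


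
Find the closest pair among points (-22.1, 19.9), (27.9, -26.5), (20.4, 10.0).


d(P0,P1) = 68.2126, d(P0,P2) = 43.6378, d(P1,P2) = 37.2626
Closest: P1 and P2

Closest pair: (27.9, -26.5) and (20.4, 10.0), distance = 37.2626


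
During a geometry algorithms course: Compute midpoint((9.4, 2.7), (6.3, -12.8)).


M = ((9.4+6.3)/2, (2.7+(-12.8))/2)
= (7.85, -5.05)

(7.85, -5.05)


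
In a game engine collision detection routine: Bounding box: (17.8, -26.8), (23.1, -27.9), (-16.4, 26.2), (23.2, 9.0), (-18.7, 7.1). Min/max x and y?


x range: [-18.7, 23.2]
y range: [-27.9, 26.2]
Bounding box: (-18.7,-27.9) to (23.2,26.2)

(-18.7,-27.9) to (23.2,26.2)


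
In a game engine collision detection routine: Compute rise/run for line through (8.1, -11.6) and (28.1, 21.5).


slope = (y2-y1)/(x2-x1) = (21.5-(-11.6))/(28.1-8.1) = 33.1/20 = 1.655

1.655


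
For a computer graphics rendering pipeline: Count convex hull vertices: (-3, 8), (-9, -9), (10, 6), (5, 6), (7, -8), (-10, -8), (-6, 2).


Convex hull vertices (CCW): (-10, -8), (-9, -9), (7, -8), (10, 6), (-3, 8), (-6, 2)
Count = 6

6


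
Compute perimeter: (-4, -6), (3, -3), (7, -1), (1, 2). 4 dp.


Sides: (-4, -6)->(3, -3): sqrt(58) = 7.615773, (3, -3)->(7, -1): sqrt(20) = 4.472136, (7, -1)->(1, 2): sqrt(45) = 6.708204, (1, 2)->(-4, -6): sqrt(89) = 9.433981
Sum = 28.230094
Perimeter = 28.2301

28.2301


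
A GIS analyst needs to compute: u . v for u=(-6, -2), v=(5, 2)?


u . v = u_x*v_x + u_y*v_y = (-6)*5 + (-2)*2
= (-30) + (-4) = -34

-34


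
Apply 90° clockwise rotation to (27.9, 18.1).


90° CW: (x,y) -> (y, -x)
(27.9,18.1) -> (18.1, -27.9)

(18.1, -27.9)


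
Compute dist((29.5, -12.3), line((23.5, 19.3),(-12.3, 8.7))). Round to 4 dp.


|cross product| = 1194.88
|line direction| = sqrt(1394) = 37.3363
Distance = 1194.88/sqrt(1394) = 32.0032

32.0032


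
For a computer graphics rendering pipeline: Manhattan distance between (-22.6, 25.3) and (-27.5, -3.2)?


|(-22.6)-(-27.5)| + |25.3-(-3.2)| = 4.9 + 28.5 = 33.4

33.4


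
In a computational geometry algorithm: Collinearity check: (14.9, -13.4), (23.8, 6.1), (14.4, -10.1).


Cross product: (23.8-14.9)*((-10.1)-(-13.4)) - (6.1-(-13.4))*(14.4-14.9)
= 39.12

No, not collinear


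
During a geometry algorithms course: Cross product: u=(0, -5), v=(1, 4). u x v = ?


u x v = u_x*v_y - u_y*v_x = 0*4 - (-5)*1
= 0 - (-5) = 5

5


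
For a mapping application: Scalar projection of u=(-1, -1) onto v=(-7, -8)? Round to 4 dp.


u.v = 15, |v| = sqrt(113) = 10.6301
Scalar projection = u.v / |v| = 15 / sqrt(113) = 1.4111

1.4111


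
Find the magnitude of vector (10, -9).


|u| = sqrt(10^2 + (-9)^2) = sqrt(181) = 13.4536

13.4536


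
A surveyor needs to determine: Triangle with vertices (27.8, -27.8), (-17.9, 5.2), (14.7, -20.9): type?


Side lengths squared: AB^2=3177.49, BC^2=1743.97, CA^2=219.22
Sorted: [219.22, 1743.97, 3177.49]
By sides: Scalene, By angles: Obtuse

Scalene, Obtuse


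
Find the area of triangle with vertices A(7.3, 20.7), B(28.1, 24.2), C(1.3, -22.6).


Area = |x_A(y_B-y_C) + x_B(y_C-y_A) + x_C(y_A-y_B)|/2
= |341.64 + (-1216.73) + (-4.55)|/2
= 879.64/2 = 439.82

439.82


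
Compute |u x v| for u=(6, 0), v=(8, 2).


|u x v| = |6*2 - 0*8|
= |12 - 0| = 12

12


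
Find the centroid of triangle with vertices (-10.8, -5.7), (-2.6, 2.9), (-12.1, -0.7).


Centroid = ((x_A+x_B+x_C)/3, (y_A+y_B+y_C)/3)
= (((-10.8)+(-2.6)+(-12.1))/3, ((-5.7)+2.9+(-0.7))/3)
= (-8.5, -1.1667)

(-8.5, -1.1667)


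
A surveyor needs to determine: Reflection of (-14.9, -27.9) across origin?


Reflection over origin: (x,y) -> (-x,-y)
(-14.9, -27.9) -> (14.9, 27.9)

(14.9, 27.9)


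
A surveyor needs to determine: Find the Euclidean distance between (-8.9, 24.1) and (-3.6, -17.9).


dx=5.3, dy=-42
d^2 = 5.3^2 + (-42)^2 = 1792.09
d = sqrt(1792.09) = 42.3331

42.3331


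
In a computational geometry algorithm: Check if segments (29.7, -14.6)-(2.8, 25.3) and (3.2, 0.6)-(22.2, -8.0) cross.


Cross products: d1=-60.9, d2=465.86, d3=648.47, d4=121.71
d1*d2 < 0 and d3*d4 < 0? no

No, they don't intersect


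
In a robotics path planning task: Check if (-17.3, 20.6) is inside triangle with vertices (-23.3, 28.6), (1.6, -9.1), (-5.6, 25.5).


Cross products: AB x AP = 27, BC x BP = 440.1, CA x CP = 123
All same sign? yes

Yes, inside


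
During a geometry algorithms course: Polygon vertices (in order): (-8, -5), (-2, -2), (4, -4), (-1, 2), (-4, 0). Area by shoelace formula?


Shoelace sum: ((-8)*(-2) - (-2)*(-5)) + ((-2)*(-4) - 4*(-2)) + (4*2 - (-1)*(-4)) + ((-1)*0 - (-4)*2) + ((-4)*(-5) - (-8)*0)
= 54
Area = |54|/2 = 27

27


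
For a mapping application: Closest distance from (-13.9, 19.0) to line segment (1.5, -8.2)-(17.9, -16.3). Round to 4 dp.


Project P onto AB: t = 0 (clamped to [0,1])
Closest point on segment: (1.5, -8.2)
Distance: 31.257

31.257


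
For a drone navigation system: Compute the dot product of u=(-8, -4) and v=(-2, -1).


u . v = u_x*v_x + u_y*v_y = (-8)*(-2) + (-4)*(-1)
= 16 + 4 = 20

20


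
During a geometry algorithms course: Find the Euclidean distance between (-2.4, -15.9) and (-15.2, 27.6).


dx=-12.8, dy=43.5
d^2 = (-12.8)^2 + 43.5^2 = 2056.09
d = sqrt(2056.09) = 45.3441

45.3441


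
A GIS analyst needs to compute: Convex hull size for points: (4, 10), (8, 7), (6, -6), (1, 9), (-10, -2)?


Convex hull vertices (CCW): (-10, -2), (6, -6), (8, 7), (4, 10), (1, 9)
Count = 5

5


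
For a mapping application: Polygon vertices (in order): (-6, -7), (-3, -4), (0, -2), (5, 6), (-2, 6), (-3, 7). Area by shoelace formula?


Shoelace sum: ((-6)*(-4) - (-3)*(-7)) + ((-3)*(-2) - 0*(-4)) + (0*6 - 5*(-2)) + (5*6 - (-2)*6) + ((-2)*7 - (-3)*6) + ((-3)*(-7) - (-6)*7)
= 128
Area = |128|/2 = 64

64


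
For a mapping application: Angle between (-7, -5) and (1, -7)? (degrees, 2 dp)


u.v = 28, |u| = sqrt(74) = 8.6023, |v| = sqrt(50) = 7.0711
cos(theta) = u.v/(|u||v|) = 28/sqrt(3700) = 0.460317
theta = acos(0.460317) = 62.59 degrees

62.59 degrees


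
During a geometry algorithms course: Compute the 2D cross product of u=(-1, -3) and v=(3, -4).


u x v = u_x*v_y - u_y*v_x = (-1)*(-4) - (-3)*3
= 4 - (-9) = 13

13


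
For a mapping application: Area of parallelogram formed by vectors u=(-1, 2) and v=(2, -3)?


|u x v| = |(-1)*(-3) - 2*2|
= |3 - 4| = 1

1


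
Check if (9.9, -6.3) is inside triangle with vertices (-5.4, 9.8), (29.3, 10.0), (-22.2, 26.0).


Cross products: AB x AP = -561.73, BC x BP = 1149.85, CA x CP = -22.62
All same sign? no

No, outside


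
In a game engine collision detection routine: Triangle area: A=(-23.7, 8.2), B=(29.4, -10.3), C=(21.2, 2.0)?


Area = |x_A(y_B-y_C) + x_B(y_C-y_A) + x_C(y_A-y_B)|/2
= |291.51 + (-182.28) + 392.2|/2
= 501.43/2 = 250.715

250.715


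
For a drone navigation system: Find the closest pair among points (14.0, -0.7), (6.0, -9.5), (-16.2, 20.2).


d(P0,P1) = 11.8929, d(P0,P2) = 36.7267, d(P1,P2) = 37.08
Closest: P0 and P1

Closest pair: (14.0, -0.7) and (6.0, -9.5), distance = 11.8929


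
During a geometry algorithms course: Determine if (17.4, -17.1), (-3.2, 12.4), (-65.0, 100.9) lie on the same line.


Cross product: ((-3.2)-17.4)*(100.9-(-17.1)) - (12.4-(-17.1))*((-65)-17.4)
= 0

Yes, collinear


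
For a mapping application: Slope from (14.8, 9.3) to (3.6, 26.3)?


slope = (y2-y1)/(x2-x1) = (26.3-9.3)/(3.6-14.8) = 17/(-11.2) = -1.5179

-1.5179


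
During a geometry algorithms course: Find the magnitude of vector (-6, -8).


|u| = sqrt((-6)^2 + (-8)^2) = sqrt(100) = 10

10


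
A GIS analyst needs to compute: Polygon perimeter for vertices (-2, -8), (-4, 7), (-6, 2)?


Sides: (-2, -8)->(-4, 7): sqrt(229) = 15.132746, (-4, 7)->(-6, 2): sqrt(29) = 5.385165, (-6, 2)->(-2, -8): sqrt(116) = 10.77033
Sum = 31.288241
Perimeter = 31.2882

31.2882


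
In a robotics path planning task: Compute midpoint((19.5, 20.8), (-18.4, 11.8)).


M = ((19.5+(-18.4))/2, (20.8+11.8)/2)
= (0.55, 16.3)

(0.55, 16.3)


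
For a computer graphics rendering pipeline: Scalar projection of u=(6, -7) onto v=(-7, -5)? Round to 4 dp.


u.v = -7, |v| = sqrt(74) = 8.6023
Scalar projection = u.v / |v| = -7 / sqrt(74) = -0.8137

-0.8137


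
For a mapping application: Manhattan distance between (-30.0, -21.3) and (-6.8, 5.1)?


|(-30)-(-6.8)| + |(-21.3)-5.1| = 23.2 + 26.4 = 49.6

49.6


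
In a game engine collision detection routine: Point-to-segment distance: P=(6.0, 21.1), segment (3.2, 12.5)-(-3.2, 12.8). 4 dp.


Project P onto AB: t = 0 (clamped to [0,1])
Closest point on segment: (3.2, 12.5)
Distance: 9.0443

9.0443


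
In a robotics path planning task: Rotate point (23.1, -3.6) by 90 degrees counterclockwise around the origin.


90° CCW: (x,y) -> (-y, x)
(23.1,-3.6) -> (3.6, 23.1)

(3.6, 23.1)


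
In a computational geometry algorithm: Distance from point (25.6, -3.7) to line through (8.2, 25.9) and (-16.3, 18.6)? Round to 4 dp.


|cross product| = 852.22
|line direction| = sqrt(653.54) = 25.5644
Distance = 852.22/sqrt(653.54) = 33.3362

33.3362


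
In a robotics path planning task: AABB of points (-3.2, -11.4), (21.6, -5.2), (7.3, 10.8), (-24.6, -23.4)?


x range: [-24.6, 21.6]
y range: [-23.4, 10.8]
Bounding box: (-24.6,-23.4) to (21.6,10.8)

(-24.6,-23.4) to (21.6,10.8)


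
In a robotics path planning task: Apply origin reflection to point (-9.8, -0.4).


Reflection over origin: (x,y) -> (-x,-y)
(-9.8, -0.4) -> (9.8, 0.4)

(9.8, 0.4)


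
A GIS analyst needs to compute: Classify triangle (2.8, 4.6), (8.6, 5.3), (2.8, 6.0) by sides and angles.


Side lengths squared: AB^2=34.13, BC^2=34.13, CA^2=1.96
Sorted: [1.96, 34.13, 34.13]
By sides: Isosceles, By angles: Acute

Isosceles, Acute


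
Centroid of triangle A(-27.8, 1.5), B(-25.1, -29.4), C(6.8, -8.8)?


Centroid = ((x_A+x_B+x_C)/3, (y_A+y_B+y_C)/3)
= (((-27.8)+(-25.1)+6.8)/3, (1.5+(-29.4)+(-8.8))/3)
= (-15.3667, -12.2333)

(-15.3667, -12.2333)


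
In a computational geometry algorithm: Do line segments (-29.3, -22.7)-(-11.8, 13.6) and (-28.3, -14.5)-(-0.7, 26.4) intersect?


Cross products: d1=-185.42, d2=100.71, d3=107.2, d4=-178.93
d1*d2 < 0 and d3*d4 < 0? yes

Yes, they intersect


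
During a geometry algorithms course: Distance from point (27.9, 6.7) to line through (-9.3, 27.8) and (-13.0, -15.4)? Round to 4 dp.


|cross product| = 1685.11
|line direction| = sqrt(1879.93) = 43.3582
Distance = 1685.11/sqrt(1879.93) = 38.8649

38.8649


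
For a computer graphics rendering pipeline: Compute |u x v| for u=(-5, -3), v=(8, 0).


|u x v| = |(-5)*0 - (-3)*8|
= |0 - (-24)| = 24

24


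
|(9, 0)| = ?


|u| = sqrt(9^2 + 0^2) = sqrt(81) = 9

9


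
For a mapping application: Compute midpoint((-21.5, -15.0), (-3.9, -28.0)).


M = (((-21.5)+(-3.9))/2, ((-15)+(-28))/2)
= (-12.7, -21.5)

(-12.7, -21.5)


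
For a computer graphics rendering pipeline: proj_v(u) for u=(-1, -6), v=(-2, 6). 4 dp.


u.v = -34, |v| = sqrt(40) = 6.3246
Scalar projection = u.v / |v| = -34 / sqrt(40) = -5.3759

-5.3759


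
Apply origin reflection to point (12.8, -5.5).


Reflection over origin: (x,y) -> (-x,-y)
(12.8, -5.5) -> (-12.8, 5.5)

(-12.8, 5.5)


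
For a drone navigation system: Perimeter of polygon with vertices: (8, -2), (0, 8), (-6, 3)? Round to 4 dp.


Sides: (8, -2)->(0, 8): sqrt(164) = 12.806248, (0, 8)->(-6, 3): sqrt(61) = 7.81025, (-6, 3)->(8, -2): sqrt(221) = 14.866069
Sum = 35.482567
Perimeter = 35.4826

35.4826


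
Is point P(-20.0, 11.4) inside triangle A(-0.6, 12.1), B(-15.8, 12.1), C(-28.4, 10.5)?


Cross products: AB x AP = 10.64, BC x BP = 2.1, CA x CP = 11.58
All same sign? yes

Yes, inside


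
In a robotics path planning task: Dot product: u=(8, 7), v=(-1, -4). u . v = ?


u . v = u_x*v_x + u_y*v_y = 8*(-1) + 7*(-4)
= (-8) + (-28) = -36

-36


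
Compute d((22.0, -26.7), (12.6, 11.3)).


dx=-9.4, dy=38
d^2 = (-9.4)^2 + 38^2 = 1532.36
d = sqrt(1532.36) = 39.1454

39.1454


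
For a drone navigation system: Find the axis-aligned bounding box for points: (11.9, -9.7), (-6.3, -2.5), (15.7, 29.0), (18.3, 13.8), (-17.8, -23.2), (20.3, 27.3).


x range: [-17.8, 20.3]
y range: [-23.2, 29]
Bounding box: (-17.8,-23.2) to (20.3,29)

(-17.8,-23.2) to (20.3,29)


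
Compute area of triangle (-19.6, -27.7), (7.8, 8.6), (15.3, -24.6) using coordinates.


Area = |x_A(y_B-y_C) + x_B(y_C-y_A) + x_C(y_A-y_B)|/2
= |(-650.72) + 24.18 + (-555.39)|/2
= 1181.93/2 = 590.965

590.965


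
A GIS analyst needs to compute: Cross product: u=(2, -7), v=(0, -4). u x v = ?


u x v = u_x*v_y - u_y*v_x = 2*(-4) - (-7)*0
= (-8) - 0 = -8

-8


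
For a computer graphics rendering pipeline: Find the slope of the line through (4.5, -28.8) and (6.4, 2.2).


slope = (y2-y1)/(x2-x1) = (2.2-(-28.8))/(6.4-4.5) = 31/1.9 = 16.3158

16.3158


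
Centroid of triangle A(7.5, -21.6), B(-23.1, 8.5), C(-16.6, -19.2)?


Centroid = ((x_A+x_B+x_C)/3, (y_A+y_B+y_C)/3)
= ((7.5+(-23.1)+(-16.6))/3, ((-21.6)+8.5+(-19.2))/3)
= (-10.7333, -10.7667)

(-10.7333, -10.7667)


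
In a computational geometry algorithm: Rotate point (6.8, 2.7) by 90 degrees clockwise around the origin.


90° CW: (x,y) -> (y, -x)
(6.8,2.7) -> (2.7, -6.8)

(2.7, -6.8)


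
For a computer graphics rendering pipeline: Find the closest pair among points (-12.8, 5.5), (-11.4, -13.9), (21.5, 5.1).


d(P0,P1) = 19.4504, d(P0,P2) = 34.3023, d(P1,P2) = 37.9922
Closest: P0 and P1

Closest pair: (-12.8, 5.5) and (-11.4, -13.9), distance = 19.4504


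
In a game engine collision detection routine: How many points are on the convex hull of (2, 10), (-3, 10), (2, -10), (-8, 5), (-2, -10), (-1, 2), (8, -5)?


Convex hull vertices (CCW): (-8, 5), (-2, -10), (2, -10), (8, -5), (2, 10), (-3, 10)
Count = 6

6


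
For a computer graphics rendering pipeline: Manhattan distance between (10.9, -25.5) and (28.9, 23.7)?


|10.9-28.9| + |(-25.5)-23.7| = 18 + 49.2 = 67.2

67.2


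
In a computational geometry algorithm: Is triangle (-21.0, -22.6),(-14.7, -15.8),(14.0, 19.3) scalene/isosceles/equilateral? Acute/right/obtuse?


Side lengths squared: AB^2=85.93, BC^2=2055.7, CA^2=2980.61
Sorted: [85.93, 2055.7, 2980.61]
By sides: Scalene, By angles: Obtuse

Scalene, Obtuse


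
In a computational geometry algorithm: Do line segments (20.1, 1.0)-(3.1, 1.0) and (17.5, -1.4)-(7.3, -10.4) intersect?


Cross products: d1=-1.08, d2=-154.08, d3=40.8, d4=193.8
d1*d2 < 0 and d3*d4 < 0? no

No, they don't intersect


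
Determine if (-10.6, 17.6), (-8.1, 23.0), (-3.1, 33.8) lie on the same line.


Cross product: ((-8.1)-(-10.6))*(33.8-17.6) - (23-17.6)*((-3.1)-(-10.6))
= 0

Yes, collinear


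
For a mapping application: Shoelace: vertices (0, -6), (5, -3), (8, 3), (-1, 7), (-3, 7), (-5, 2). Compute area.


Shoelace sum: (0*(-3) - 5*(-6)) + (5*3 - 8*(-3)) + (8*7 - (-1)*3) + ((-1)*7 - (-3)*7) + ((-3)*2 - (-5)*7) + ((-5)*(-6) - 0*2)
= 201
Area = |201|/2 = 100.5

100.5


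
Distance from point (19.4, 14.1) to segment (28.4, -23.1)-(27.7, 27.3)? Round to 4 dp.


Project P onto AB: t = 0.7404 (clamped to [0,1])
Closest point on segment: (27.8817, 14.2178)
Distance: 8.4825

8.4825


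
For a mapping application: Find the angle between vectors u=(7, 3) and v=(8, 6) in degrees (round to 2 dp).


u.v = 74, |u| = sqrt(58) = 7.6158, |v| = sqrt(100) = 10
cos(theta) = u.v/(|u||v|) = 74/sqrt(5800) = 0.971668
theta = acos(0.971668) = 13.67 degrees

13.67 degrees


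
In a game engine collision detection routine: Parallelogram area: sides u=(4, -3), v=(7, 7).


|u x v| = |4*7 - (-3)*7|
= |28 - (-21)| = 49

49


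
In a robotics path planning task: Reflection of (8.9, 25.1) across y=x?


Reflection over y=x: (x,y) -> (y,x)
(8.9, 25.1) -> (25.1, 8.9)

(25.1, 8.9)


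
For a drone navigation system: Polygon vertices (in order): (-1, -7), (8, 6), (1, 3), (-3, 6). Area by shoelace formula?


Shoelace sum: ((-1)*6 - 8*(-7)) + (8*3 - 1*6) + (1*6 - (-3)*3) + ((-3)*(-7) - (-1)*6)
= 110
Area = |110|/2 = 55

55


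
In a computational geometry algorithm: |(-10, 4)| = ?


|u| = sqrt((-10)^2 + 4^2) = sqrt(116) = 10.7703

10.7703


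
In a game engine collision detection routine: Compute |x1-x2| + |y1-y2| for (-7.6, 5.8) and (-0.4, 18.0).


|(-7.6)-(-0.4)| + |5.8-18| = 7.2 + 12.2 = 19.4

19.4


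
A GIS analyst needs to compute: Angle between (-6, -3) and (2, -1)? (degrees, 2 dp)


u.v = -9, |u| = sqrt(45) = 6.7082, |v| = sqrt(5) = 2.2361
cos(theta) = u.v/(|u||v|) = -9/sqrt(225) = -0.6
theta = acos(-0.6) = 126.87 degrees

126.87 degrees


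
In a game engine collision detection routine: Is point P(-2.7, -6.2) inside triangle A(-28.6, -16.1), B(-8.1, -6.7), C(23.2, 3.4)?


Cross products: AB x AP = -40.51, BC x BP = -38.89, CA x CP = -7.77
All same sign? yes

Yes, inside


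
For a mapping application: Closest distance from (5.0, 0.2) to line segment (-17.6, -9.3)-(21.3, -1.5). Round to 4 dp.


Project P onto AB: t = 0.6056 (clamped to [0,1])
Closest point on segment: (5.9577, -4.5763)
Distance: 4.8714

4.8714


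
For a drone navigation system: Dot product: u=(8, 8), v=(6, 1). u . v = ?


u . v = u_x*v_x + u_y*v_y = 8*6 + 8*1
= 48 + 8 = 56

56


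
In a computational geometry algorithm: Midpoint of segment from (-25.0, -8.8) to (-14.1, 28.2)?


M = (((-25)+(-14.1))/2, ((-8.8)+28.2)/2)
= (-19.55, 9.7)

(-19.55, 9.7)


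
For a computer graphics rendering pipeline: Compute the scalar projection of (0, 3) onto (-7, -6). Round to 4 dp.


u.v = -18, |v| = sqrt(85) = 9.2195
Scalar projection = u.v / |v| = -18 / sqrt(85) = -1.9524

-1.9524


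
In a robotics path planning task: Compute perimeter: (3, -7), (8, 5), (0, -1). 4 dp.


Sides: (3, -7)->(8, 5): sqrt(169) = 13, (8, 5)->(0, -1): sqrt(100) = 10, (0, -1)->(3, -7): sqrt(45) = 6.708204
Sum = 29.708204
Perimeter = 29.7082

29.7082


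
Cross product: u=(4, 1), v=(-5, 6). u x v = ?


u x v = u_x*v_y - u_y*v_x = 4*6 - 1*(-5)
= 24 - (-5) = 29

29


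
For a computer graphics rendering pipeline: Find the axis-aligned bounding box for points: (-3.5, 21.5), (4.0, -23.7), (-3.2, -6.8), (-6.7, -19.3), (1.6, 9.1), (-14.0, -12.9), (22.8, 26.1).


x range: [-14, 22.8]
y range: [-23.7, 26.1]
Bounding box: (-14,-23.7) to (22.8,26.1)

(-14,-23.7) to (22.8,26.1)


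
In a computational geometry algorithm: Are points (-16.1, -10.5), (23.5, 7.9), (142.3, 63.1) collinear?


Cross product: (23.5-(-16.1))*(63.1-(-10.5)) - (7.9-(-10.5))*(142.3-(-16.1))
= 0

Yes, collinear


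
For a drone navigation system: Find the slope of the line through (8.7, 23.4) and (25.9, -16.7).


slope = (y2-y1)/(x2-x1) = ((-16.7)-23.4)/(25.9-8.7) = (-40.1)/17.2 = -2.3314

-2.3314


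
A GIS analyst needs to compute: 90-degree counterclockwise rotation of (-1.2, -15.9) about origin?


90° CCW: (x,y) -> (-y, x)
(-1.2,-15.9) -> (15.9, -1.2)

(15.9, -1.2)


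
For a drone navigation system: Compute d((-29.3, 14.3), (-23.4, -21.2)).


dx=5.9, dy=-35.5
d^2 = 5.9^2 + (-35.5)^2 = 1295.06
d = sqrt(1295.06) = 35.9869

35.9869


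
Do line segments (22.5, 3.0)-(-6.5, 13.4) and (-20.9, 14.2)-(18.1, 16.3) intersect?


Cross products: d1=-527.94, d2=-61.44, d3=126.56, d4=-339.94
d1*d2 < 0 and d3*d4 < 0? no

No, they don't intersect


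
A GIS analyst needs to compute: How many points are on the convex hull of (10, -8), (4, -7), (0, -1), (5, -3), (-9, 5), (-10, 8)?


Convex hull vertices (CCW): (-10, 8), (-9, 5), (4, -7), (10, -8), (5, -3)
Count = 5

5


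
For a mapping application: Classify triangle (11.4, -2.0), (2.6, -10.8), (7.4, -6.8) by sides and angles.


Side lengths squared: AB^2=154.88, BC^2=39.04, CA^2=39.04
Sorted: [39.04, 39.04, 154.88]
By sides: Isosceles, By angles: Obtuse

Isosceles, Obtuse


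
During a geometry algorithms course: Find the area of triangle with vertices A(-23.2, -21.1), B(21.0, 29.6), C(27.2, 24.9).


Area = |x_A(y_B-y_C) + x_B(y_C-y_A) + x_C(y_A-y_B)|/2
= |(-109.04) + 966 + (-1379.04)|/2
= 522.08/2 = 261.04

261.04


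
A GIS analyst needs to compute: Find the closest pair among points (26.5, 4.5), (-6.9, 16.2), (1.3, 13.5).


d(P0,P1) = 35.39, d(P0,P2) = 26.7589, d(P1,P2) = 8.6331
Closest: P1 and P2

Closest pair: (-6.9, 16.2) and (1.3, 13.5), distance = 8.6331


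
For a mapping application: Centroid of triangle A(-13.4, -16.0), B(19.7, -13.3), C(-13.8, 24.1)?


Centroid = ((x_A+x_B+x_C)/3, (y_A+y_B+y_C)/3)
= (((-13.4)+19.7+(-13.8))/3, ((-16)+(-13.3)+24.1)/3)
= (-2.5, -1.7333)

(-2.5, -1.7333)


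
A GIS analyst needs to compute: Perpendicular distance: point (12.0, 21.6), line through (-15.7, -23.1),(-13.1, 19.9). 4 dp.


|cross product| = 1074.88
|line direction| = sqrt(1855.76) = 43.0785
Distance = 1074.88/sqrt(1855.76) = 24.9516

24.9516


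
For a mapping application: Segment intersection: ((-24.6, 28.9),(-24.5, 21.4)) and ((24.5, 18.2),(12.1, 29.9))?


Cross products: d1=441.79, d2=533.62, d3=367.18, d4=275.35
d1*d2 < 0 and d3*d4 < 0? no

No, they don't intersect


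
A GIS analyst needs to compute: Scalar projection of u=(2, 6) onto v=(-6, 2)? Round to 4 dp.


u.v = 0, |v| = sqrt(40) = 6.3246
Scalar projection = u.v / |v| = 0 / sqrt(40) = 0

0


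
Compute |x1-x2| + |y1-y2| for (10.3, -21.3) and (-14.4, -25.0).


|10.3-(-14.4)| + |(-21.3)-(-25)| = 24.7 + 3.7 = 28.4

28.4


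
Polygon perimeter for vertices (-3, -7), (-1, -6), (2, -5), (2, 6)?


Sides: (-3, -7)->(-1, -6): sqrt(5) = 2.236068, (-1, -6)->(2, -5): sqrt(10) = 3.162278, (2, -5)->(2, 6): sqrt(121) = 11, (2, 6)->(-3, -7): sqrt(194) = 13.928388
Sum = 30.326734
Perimeter = 30.3267

30.3267


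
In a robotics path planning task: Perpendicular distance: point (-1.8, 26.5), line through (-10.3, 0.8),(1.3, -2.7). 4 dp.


|cross product| = 327.87
|line direction| = sqrt(146.81) = 12.1165
Distance = 327.87/sqrt(146.81) = 27.0598

27.0598


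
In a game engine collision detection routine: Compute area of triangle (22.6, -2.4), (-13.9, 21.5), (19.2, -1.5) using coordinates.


Area = |x_A(y_B-y_C) + x_B(y_C-y_A) + x_C(y_A-y_B)|/2
= |519.8 + (-12.51) + (-458.88)|/2
= 48.41/2 = 24.205

24.205


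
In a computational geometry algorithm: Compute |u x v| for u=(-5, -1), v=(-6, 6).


|u x v| = |(-5)*6 - (-1)*(-6)|
= |(-30) - 6| = 36

36


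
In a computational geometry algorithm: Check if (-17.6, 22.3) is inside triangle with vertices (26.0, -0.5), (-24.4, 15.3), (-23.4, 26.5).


Cross products: AB x AP = -460.24, BC x BP = -69.16, CA x CP = -50.88
All same sign? yes

Yes, inside


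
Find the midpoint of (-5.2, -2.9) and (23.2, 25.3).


M = (((-5.2)+23.2)/2, ((-2.9)+25.3)/2)
= (9, 11.2)

(9, 11.2)


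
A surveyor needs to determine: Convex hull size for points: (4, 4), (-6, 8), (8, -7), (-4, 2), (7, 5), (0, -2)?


Convex hull vertices (CCW): (-6, 8), (-4, 2), (0, -2), (8, -7), (7, 5)
Count = 5

5


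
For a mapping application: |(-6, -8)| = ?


|u| = sqrt((-6)^2 + (-8)^2) = sqrt(100) = 10

10


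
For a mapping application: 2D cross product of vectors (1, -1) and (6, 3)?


u x v = u_x*v_y - u_y*v_x = 1*3 - (-1)*6
= 3 - (-6) = 9

9


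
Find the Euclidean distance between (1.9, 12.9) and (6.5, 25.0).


dx=4.6, dy=12.1
d^2 = 4.6^2 + 12.1^2 = 167.57
d = sqrt(167.57) = 12.9449

12.9449


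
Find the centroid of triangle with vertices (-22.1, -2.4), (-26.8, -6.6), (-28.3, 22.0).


Centroid = ((x_A+x_B+x_C)/3, (y_A+y_B+y_C)/3)
= (((-22.1)+(-26.8)+(-28.3))/3, ((-2.4)+(-6.6)+22)/3)
= (-25.7333, 4.3333)

(-25.7333, 4.3333)


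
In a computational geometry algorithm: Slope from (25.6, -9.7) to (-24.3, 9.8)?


slope = (y2-y1)/(x2-x1) = (9.8-(-9.7))/((-24.3)-25.6) = 19.5/(-49.9) = -0.3908

-0.3908


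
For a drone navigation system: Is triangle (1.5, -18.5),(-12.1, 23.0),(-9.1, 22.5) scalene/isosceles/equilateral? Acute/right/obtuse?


Side lengths squared: AB^2=1907.21, BC^2=9.25, CA^2=1793.36
Sorted: [9.25, 1793.36, 1907.21]
By sides: Scalene, By angles: Obtuse

Scalene, Obtuse


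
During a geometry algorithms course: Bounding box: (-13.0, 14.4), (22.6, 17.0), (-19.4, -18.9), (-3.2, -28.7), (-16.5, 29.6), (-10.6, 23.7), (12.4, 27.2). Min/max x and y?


x range: [-19.4, 22.6]
y range: [-28.7, 29.6]
Bounding box: (-19.4,-28.7) to (22.6,29.6)

(-19.4,-28.7) to (22.6,29.6)


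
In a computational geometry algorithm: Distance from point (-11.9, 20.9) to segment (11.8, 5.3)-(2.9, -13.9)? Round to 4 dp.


Project P onto AB: t = 0 (clamped to [0,1])
Closest point on segment: (11.8, 5.3)
Distance: 28.3734

28.3734


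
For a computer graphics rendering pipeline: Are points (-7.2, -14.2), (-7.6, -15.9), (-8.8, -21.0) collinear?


Cross product: ((-7.6)-(-7.2))*((-21)-(-14.2)) - ((-15.9)-(-14.2))*((-8.8)-(-7.2))
= 0

Yes, collinear


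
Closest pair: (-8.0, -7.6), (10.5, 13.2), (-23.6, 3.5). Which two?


d(P0,P1) = 27.8368, d(P0,P2) = 19.146, d(P1,P2) = 35.4528
Closest: P0 and P2

Closest pair: (-8.0, -7.6) and (-23.6, 3.5), distance = 19.146


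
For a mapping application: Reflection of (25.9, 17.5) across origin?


Reflection over origin: (x,y) -> (-x,-y)
(25.9, 17.5) -> (-25.9, -17.5)

(-25.9, -17.5)


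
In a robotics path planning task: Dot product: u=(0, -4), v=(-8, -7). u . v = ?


u . v = u_x*v_x + u_y*v_y = 0*(-8) + (-4)*(-7)
= 0 + 28 = 28

28


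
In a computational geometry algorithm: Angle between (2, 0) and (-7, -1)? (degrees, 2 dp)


u.v = -14, |u| = sqrt(4) = 2, |v| = sqrt(50) = 7.0711
cos(theta) = u.v/(|u||v|) = -14/sqrt(200) = -0.989949
theta = acos(-0.989949) = 171.87 degrees

171.87 degrees


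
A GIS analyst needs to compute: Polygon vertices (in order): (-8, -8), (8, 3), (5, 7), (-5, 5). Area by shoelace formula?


Shoelace sum: ((-8)*3 - 8*(-8)) + (8*7 - 5*3) + (5*5 - (-5)*7) + ((-5)*(-8) - (-8)*5)
= 221
Area = |221|/2 = 110.5

110.5


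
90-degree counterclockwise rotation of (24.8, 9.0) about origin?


90° CCW: (x,y) -> (-y, x)
(24.8,9) -> (-9, 24.8)

(-9, 24.8)


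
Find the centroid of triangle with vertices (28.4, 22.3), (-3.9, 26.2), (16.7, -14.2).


Centroid = ((x_A+x_B+x_C)/3, (y_A+y_B+y_C)/3)
= ((28.4+(-3.9)+16.7)/3, (22.3+26.2+(-14.2))/3)
= (13.7333, 11.4333)

(13.7333, 11.4333)


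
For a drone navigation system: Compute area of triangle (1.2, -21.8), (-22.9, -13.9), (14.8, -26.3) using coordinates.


Area = |x_A(y_B-y_C) + x_B(y_C-y_A) + x_C(y_A-y_B)|/2
= |14.88 + 103.05 + (-116.92)|/2
= 1.01/2 = 0.505

0.505


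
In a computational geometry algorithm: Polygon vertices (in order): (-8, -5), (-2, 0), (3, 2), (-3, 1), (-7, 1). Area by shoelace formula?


Shoelace sum: ((-8)*0 - (-2)*(-5)) + ((-2)*2 - 3*0) + (3*1 - (-3)*2) + ((-3)*1 - (-7)*1) + ((-7)*(-5) - (-8)*1)
= 42
Area = |42|/2 = 21

21


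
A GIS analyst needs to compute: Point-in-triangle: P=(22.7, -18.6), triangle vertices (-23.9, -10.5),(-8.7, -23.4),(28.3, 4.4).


Cross products: AB x AP = 478.02, BC x BP = -695.32, CA x CP = 1117.16
All same sign? no

No, outside


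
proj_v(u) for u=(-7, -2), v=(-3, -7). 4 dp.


u.v = 35, |v| = sqrt(58) = 7.6158
Scalar projection = u.v / |v| = 35 / sqrt(58) = 4.5957

4.5957


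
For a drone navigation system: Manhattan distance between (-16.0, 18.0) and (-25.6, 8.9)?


|(-16)-(-25.6)| + |18-8.9| = 9.6 + 9.1 = 18.7

18.7


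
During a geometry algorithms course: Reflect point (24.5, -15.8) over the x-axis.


Reflection over x-axis: (x,y) -> (x,-y)
(24.5, -15.8) -> (24.5, 15.8)

(24.5, 15.8)


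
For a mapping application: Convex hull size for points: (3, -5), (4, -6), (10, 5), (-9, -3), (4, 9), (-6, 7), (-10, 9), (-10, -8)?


Convex hull vertices (CCW): (-10, -8), (4, -6), (10, 5), (4, 9), (-10, 9)
Count = 5

5


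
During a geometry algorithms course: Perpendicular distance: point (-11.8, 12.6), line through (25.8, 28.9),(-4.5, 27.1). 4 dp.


|cross product| = 426.21
|line direction| = sqrt(921.33) = 30.3534
Distance = 426.21/sqrt(921.33) = 14.0416

14.0416


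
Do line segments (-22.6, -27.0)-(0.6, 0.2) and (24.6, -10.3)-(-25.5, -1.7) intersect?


Cross products: d1=1242.59, d2=-319.65, d3=-896.4, d4=665.84
d1*d2 < 0 and d3*d4 < 0? yes

Yes, they intersect


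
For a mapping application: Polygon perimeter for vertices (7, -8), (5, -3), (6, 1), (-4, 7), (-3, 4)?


Sides: (7, -8)->(5, -3): sqrt(29) = 5.385165, (5, -3)->(6, 1): sqrt(17) = 4.123106, (6, 1)->(-4, 7): sqrt(136) = 11.661904, (-4, 7)->(-3, 4): sqrt(10) = 3.162278, (-3, 4)->(7, -8): sqrt(244) = 15.620499
Sum = 39.952952
Perimeter = 39.953

39.953


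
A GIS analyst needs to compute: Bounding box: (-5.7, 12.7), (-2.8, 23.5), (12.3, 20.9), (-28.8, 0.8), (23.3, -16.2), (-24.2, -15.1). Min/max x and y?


x range: [-28.8, 23.3]
y range: [-16.2, 23.5]
Bounding box: (-28.8,-16.2) to (23.3,23.5)

(-28.8,-16.2) to (23.3,23.5)


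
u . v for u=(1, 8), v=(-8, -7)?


u . v = u_x*v_x + u_y*v_y = 1*(-8) + 8*(-7)
= (-8) + (-56) = -64

-64


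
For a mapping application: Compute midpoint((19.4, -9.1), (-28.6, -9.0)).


M = ((19.4+(-28.6))/2, ((-9.1)+(-9))/2)
= (-4.6, -9.05)

(-4.6, -9.05)


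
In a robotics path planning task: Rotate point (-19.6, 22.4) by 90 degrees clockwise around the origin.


90° CW: (x,y) -> (y, -x)
(-19.6,22.4) -> (22.4, 19.6)

(22.4, 19.6)


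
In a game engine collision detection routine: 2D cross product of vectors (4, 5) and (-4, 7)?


u x v = u_x*v_y - u_y*v_x = 4*7 - 5*(-4)
= 28 - (-20) = 48

48


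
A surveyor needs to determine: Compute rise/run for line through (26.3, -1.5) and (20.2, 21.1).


slope = (y2-y1)/(x2-x1) = (21.1-(-1.5))/(20.2-26.3) = 22.6/(-6.1) = -3.7049

-3.7049


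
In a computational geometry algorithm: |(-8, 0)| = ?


|u| = sqrt((-8)^2 + 0^2) = sqrt(64) = 8

8


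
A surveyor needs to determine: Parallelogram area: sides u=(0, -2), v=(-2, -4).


|u x v| = |0*(-4) - (-2)*(-2)|
= |0 - 4| = 4

4


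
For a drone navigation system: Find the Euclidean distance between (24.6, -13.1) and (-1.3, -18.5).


dx=-25.9, dy=-5.4
d^2 = (-25.9)^2 + (-5.4)^2 = 699.97
d = sqrt(699.97) = 26.4569

26.4569


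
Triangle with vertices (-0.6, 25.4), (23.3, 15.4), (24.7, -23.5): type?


Side lengths squared: AB^2=671.21, BC^2=1515.17, CA^2=3031.3
Sorted: [671.21, 1515.17, 3031.3]
By sides: Scalene, By angles: Obtuse

Scalene, Obtuse


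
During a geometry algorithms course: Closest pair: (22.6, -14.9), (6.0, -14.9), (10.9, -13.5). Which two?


d(P0,P1) = 16.6, d(P0,P2) = 11.7835, d(P1,P2) = 5.0961
Closest: P1 and P2

Closest pair: (6.0, -14.9) and (10.9, -13.5), distance = 5.0961


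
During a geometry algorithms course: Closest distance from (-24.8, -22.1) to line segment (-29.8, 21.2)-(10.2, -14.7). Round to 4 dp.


Project P onto AB: t = 0.6073 (clamped to [0,1])
Closest point on segment: (-5.5067, -0.6033)
Distance: 28.885

28.885


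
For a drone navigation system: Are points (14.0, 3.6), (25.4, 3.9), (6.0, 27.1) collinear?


Cross product: (25.4-14)*(27.1-3.6) - (3.9-3.6)*(6-14)
= 270.3

No, not collinear


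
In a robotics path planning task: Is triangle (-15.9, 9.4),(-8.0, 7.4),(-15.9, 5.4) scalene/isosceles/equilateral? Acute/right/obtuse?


Side lengths squared: AB^2=66.41, BC^2=66.41, CA^2=16
Sorted: [16, 66.41, 66.41]
By sides: Isosceles, By angles: Acute

Isosceles, Acute


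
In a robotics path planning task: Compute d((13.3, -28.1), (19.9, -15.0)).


dx=6.6, dy=13.1
d^2 = 6.6^2 + 13.1^2 = 215.17
d = sqrt(215.17) = 14.6687

14.6687


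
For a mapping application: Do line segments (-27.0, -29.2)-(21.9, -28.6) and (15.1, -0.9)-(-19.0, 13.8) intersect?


Cross products: d1=1583.9, d2=844.61, d3=1358.61, d4=2097.9
d1*d2 < 0 and d3*d4 < 0? no

No, they don't intersect


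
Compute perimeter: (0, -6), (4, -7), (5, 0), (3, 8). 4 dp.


Sides: (0, -6)->(4, -7): sqrt(17) = 4.123106, (4, -7)->(5, 0): sqrt(50) = 7.071068, (5, 0)->(3, 8): sqrt(68) = 8.246211, (3, 8)->(0, -6): sqrt(205) = 14.317821
Sum = 33.758206
Perimeter = 33.7582

33.7582
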